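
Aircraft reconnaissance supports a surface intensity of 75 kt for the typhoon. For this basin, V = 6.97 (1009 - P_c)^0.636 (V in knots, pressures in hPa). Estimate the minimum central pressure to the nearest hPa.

ΔP = (V / 6.97)^(1/0.636) = (75/6.97)^1.572.
75/6.97 = 10.760; 10.760^1.572 ≈ 41.92 hPa.
P_c = 1009 − 41.92 = 967.08 ≈ 967 hPa.

967 hPa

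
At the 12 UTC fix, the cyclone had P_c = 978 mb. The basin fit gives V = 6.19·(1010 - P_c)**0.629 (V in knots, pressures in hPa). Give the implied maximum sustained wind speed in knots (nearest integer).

55 kt

ΔP = 1010 − 978 = 32 mb.
32^0.629 ≈ 8.846.
V ≈ 6.19 × 8.846 ≈ 54.8 kt.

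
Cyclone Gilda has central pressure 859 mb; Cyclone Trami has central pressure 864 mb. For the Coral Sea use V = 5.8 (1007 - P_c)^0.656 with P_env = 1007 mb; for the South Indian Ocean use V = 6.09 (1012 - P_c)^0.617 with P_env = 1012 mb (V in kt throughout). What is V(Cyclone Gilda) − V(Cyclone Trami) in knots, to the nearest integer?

Cyclone Gilda: ΔP = 148; V ≈ 5.8 × 148^0.656 ≈ 153.86 kt.
Cyclone Trami: ΔP = 148; V ≈ 6.09 × 148^0.617 ≈ 132.94 kt.
Difference ≈ 153.86 − 132.94 = 20.92 → 21 kt.

21 kt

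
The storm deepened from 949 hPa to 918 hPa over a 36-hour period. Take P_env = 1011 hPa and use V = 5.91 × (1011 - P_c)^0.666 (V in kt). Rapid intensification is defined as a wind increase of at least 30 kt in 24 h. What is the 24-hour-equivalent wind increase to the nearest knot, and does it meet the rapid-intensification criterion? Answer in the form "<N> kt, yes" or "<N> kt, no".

V₁: ΔP = 62, V ≈ 5.91 × 62^0.666 ≈ 92.33 kt.
V₂: ΔP = 93, V ≈ 5.91 × 93^0.666 ≈ 120.95 kt.
ΔV over 36 h = 28.62 kt → 24 h equivalent = 28.62 × 24/36 ≈ 19.08 kt.
19 kt < 30 kt ⇒ not rapid intensification.

19 kt, no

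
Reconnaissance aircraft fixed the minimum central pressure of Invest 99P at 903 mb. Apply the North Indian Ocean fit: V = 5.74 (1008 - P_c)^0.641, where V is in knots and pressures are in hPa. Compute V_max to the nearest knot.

ΔP = 1008 − 903 = 105 mb.
105^0.641 ≈ 19.751.
V ≈ 5.74 × 19.751 ≈ 113.4 kt.

113 kt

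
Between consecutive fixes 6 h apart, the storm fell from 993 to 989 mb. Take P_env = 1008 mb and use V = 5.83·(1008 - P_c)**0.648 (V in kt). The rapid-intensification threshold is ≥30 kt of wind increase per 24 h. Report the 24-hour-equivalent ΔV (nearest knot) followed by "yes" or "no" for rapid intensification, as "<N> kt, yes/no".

V₁: ΔP = 15, V ≈ 5.83 × 15^0.648 ≈ 33.71 kt.
V₂: ΔP = 19, V ≈ 5.83 × 19^0.648 ≈ 39.29 kt.
ΔV over 6 h = 5.58 kt → 24 h equivalent = 5.58 × 24/6 ≈ 22.32 kt.
22 kt < 30 kt ⇒ not rapid intensification.

22 kt, no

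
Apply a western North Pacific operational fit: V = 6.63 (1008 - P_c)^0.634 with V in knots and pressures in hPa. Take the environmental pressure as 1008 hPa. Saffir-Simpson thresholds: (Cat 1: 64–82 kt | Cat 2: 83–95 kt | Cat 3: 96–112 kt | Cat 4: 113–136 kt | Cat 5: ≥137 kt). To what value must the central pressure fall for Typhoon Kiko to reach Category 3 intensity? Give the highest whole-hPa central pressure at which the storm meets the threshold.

Category 3 begins at V = 96 kt.
Required ΔP = (96/6.63)^(1/0.634) = 14.480^1.577 ≈ 67.74 hPa.
P_c ≤ 1008 − 67.74 = 940.26, so the highest integer P_c is 940 hPa.

940 hPa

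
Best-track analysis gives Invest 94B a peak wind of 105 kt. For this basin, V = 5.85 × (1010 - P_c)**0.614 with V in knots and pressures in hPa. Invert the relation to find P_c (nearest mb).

ΔP = (V / 5.85)^(1/0.614) = (105/5.85)^1.629.
105/5.85 = 17.949; 17.949^1.629 ≈ 110.26 mb.
P_c = 1010 − 110.26 = 899.74 ≈ 900 mb.

900 mb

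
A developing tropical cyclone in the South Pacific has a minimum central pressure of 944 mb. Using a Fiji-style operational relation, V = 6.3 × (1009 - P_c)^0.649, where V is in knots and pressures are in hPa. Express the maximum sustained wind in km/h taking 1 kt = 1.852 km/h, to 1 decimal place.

ΔP = 1009 − 944 = 65 mb.
V ≈ 6.3 × 65^0.649 = 6.3 × 15.017 ≈ 94.607 kt.
94.607 × 1.852 ≈ 175.21 km/h → 175.2 km/h.

175.2 km/h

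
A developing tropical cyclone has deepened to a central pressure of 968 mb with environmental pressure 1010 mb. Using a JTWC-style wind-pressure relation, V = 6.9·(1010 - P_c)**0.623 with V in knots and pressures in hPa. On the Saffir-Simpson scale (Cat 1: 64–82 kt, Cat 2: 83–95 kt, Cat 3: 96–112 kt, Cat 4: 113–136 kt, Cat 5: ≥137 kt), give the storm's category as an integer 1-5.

ΔP = 1010 − 968 = 42 mb.
V ≈ 6.9 × 42^0.623 = 6.9 × 10.26 ≈ 71 kt.
71 kt falls in the Category 1 band.

1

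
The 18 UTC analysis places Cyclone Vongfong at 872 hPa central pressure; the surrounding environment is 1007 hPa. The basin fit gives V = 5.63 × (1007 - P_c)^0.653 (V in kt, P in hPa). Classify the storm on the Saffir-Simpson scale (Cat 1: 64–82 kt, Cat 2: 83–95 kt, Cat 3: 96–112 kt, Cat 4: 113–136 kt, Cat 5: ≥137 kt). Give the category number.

5

ΔP = 1007 − 872 = 135 hPa.
V ≈ 5.63 × 135^0.653 = 5.63 × 24.61 ≈ 139 kt.
139 kt falls in the Category 5 band.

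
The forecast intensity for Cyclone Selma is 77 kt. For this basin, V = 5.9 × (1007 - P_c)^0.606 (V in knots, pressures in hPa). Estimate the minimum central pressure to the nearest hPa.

ΔP = (V / 5.9)^(1/0.606) = (77/5.9)^1.650.
77/5.9 = 13.051; 13.051^1.650 ≈ 69.34 hPa.
P_c = 1007 − 69.34 = 937.66 ≈ 938 hPa.

938 hPa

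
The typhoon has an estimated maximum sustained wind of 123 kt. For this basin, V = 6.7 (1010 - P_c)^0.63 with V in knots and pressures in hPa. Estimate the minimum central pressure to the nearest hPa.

909 hPa

ΔP = (V / 6.7)^(1/0.63) = (123/6.7)^1.587.
123/6.7 = 18.358; 18.358^1.587 ≈ 101.41 hPa.
P_c = 1010 − 101.41 = 908.59 ≈ 909 hPa.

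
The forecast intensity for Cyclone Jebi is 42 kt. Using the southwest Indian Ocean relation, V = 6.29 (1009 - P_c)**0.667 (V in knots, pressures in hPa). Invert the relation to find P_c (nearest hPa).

ΔP = (V / 6.29)^(1/0.667) = (42/6.29)^1.499.
42/6.29 = 6.677; 6.677^1.499 ≈ 17.23 hPa.
P_c = 1009 − 17.23 = 991.77 ≈ 992 hPa.

992 hPa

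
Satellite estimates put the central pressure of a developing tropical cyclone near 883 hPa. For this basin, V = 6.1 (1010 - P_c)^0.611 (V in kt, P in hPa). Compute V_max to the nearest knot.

ΔP = 1010 − 883 = 127 hPa.
127^0.611 ≈ 19.294.
V ≈ 6.1 × 19.294 ≈ 117.7 kt.

118 kt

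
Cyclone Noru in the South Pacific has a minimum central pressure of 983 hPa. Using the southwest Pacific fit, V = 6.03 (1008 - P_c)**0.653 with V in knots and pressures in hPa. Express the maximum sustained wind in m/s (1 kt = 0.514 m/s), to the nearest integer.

ΔP = 1008 − 983 = 25 hPa.
V ≈ 6.03 × 25^0.653 = 6.03 × 8.182 ≈ 49.337 kt.
49.337 × 0.514 ≈ 25.36 m/s → 25 m/s.

25 m/s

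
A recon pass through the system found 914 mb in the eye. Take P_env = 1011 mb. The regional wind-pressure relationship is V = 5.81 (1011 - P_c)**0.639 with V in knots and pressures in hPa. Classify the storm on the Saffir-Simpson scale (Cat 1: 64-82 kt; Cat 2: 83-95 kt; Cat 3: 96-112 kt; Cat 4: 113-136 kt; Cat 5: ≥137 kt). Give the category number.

ΔP = 1011 − 914 = 97 mb.
V ≈ 5.81 × 97^0.639 = 5.81 × 18.60 ≈ 108 kt.
108 kt falls in the Category 3 band.

3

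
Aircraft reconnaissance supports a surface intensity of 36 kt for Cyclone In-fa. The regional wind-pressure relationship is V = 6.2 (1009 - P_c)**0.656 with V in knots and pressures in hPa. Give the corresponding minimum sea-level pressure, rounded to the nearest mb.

994 mb

ΔP = (V / 6.2)^(1/0.656) = (36/6.2)^1.524.
36/6.2 = 5.806; 5.806^1.524 ≈ 14.60 mb.
P_c = 1009 − 14.60 = 994.40 ≈ 994 mb.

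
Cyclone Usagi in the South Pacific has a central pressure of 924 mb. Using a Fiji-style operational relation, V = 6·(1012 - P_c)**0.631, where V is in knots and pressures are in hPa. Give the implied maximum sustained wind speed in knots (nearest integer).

101 kt

ΔP = 1012 − 924 = 88 mb.
88^0.631 ≈ 16.864.
V ≈ 6 × 16.864 ≈ 101.2 kt.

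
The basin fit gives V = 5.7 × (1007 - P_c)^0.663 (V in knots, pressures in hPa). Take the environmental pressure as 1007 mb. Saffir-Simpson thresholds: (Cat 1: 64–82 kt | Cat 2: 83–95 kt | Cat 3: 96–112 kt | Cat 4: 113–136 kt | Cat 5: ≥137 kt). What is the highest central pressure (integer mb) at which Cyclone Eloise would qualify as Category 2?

Category 2 begins at V = 83 kt.
Required ΔP = (83/5.7)^(1/0.663) = 14.561^1.508 ≈ 56.81 mb.
P_c ≤ 1007 − 56.81 = 950.19, so the highest integer P_c is 950 mb.

950 mb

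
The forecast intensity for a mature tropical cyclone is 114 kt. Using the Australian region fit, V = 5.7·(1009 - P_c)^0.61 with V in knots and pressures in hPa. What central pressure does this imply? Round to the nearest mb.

873 mb

ΔP = (V / 5.7)^(1/0.61) = (114/5.7)^1.639.
114/5.7 = 20.000; 20.000^1.639 ≈ 135.78 mb.
P_c = 1009 − 135.78 = 873.22 ≈ 873 mb.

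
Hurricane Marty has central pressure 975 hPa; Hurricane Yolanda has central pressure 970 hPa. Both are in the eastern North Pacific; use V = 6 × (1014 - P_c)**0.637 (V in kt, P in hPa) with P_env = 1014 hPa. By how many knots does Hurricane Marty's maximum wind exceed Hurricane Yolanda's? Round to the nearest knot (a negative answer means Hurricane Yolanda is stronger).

Hurricane Marty: ΔP = 39; V ≈ 6 × 39^0.637 ≈ 61.90 kt.
Hurricane Yolanda: ΔP = 44; V ≈ 6 × 44^0.637 ≈ 66.84 kt.
Difference ≈ 61.90 − 66.84 = -4.94 → -5 kt.

-5 kt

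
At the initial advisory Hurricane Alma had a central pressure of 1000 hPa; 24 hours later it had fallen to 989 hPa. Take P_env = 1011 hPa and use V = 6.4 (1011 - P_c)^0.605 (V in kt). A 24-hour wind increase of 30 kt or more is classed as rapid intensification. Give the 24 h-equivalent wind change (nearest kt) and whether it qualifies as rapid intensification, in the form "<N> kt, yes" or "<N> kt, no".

V₁: ΔP = 11, V ≈ 6.4 × 11^0.605 ≈ 27.30 kt.
V₂: ΔP = 22, V ≈ 6.4 × 22^0.605 ≈ 41.53 kt.
ΔV over 24 h = 14.23 kt → 24 h equivalent = 14.23 × 24/24 ≈ 14.23 kt.
14 kt < 30 kt ⇒ not rapid intensification.

14 kt, no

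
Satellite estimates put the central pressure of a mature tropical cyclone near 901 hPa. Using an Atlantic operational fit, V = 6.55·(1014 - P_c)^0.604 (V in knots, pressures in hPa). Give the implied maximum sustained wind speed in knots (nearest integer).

114 kt

ΔP = 1014 − 901 = 113 hPa.
113^0.604 ≈ 17.380.
V ≈ 6.55 × 17.380 ≈ 113.8 kt.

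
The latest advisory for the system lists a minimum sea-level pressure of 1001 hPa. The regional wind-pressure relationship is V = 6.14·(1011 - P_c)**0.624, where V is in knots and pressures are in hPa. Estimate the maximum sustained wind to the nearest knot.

ΔP = 1011 − 1001 = 10 hPa.
10^0.624 ≈ 4.207.
V ≈ 6.14 × 4.207 ≈ 25.8 kt.

26 kt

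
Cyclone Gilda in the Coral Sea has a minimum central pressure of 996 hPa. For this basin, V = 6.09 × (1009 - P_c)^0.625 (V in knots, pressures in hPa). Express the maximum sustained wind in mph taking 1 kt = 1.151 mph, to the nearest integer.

35 mph

ΔP = 1009 − 996 = 13 hPa.
V ≈ 6.09 × 13^0.625 = 6.09 × 4.968 ≈ 30.257 kt.
30.257 × 1.151 ≈ 34.83 mph → 35 mph.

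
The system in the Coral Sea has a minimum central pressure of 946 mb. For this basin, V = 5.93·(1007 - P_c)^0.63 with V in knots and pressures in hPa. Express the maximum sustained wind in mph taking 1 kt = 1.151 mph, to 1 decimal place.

91.0 mph

ΔP = 1007 − 946 = 61 mb.
V ≈ 5.93 × 61^0.63 = 5.93 × 13.328 ≈ 79.034 kt.
79.034 × 1.151 ≈ 90.97 mph → 91.0 mph.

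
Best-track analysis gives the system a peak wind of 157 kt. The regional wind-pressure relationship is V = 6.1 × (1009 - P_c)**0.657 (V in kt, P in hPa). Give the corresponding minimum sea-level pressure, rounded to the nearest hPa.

ΔP = (V / 6.1)^(1/0.657) = (157/6.1)^1.522.
157/6.1 = 25.738; 25.738^1.522 ≈ 140.28 hPa.
P_c = 1009 − 140.28 = 868.72 ≈ 869 hPa.

869 hPa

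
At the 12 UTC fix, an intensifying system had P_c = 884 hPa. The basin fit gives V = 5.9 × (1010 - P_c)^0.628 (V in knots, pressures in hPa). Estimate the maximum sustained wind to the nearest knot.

ΔP = 1010 − 884 = 126 hPa.
126^0.628 ≈ 20.846.
V ≈ 5.9 × 20.846 ≈ 123.0 kt.

123 kt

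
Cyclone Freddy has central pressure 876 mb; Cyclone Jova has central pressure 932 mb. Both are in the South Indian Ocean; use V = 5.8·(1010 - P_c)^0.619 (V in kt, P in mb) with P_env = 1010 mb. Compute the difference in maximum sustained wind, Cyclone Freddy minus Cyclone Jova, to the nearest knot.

Cyclone Freddy: ΔP = 134; V ≈ 5.8 × 134^0.619 ≈ 120.26 kt.
Cyclone Jova: ΔP = 78; V ≈ 5.8 × 78^0.619 ≈ 86.03 kt.
Difference ≈ 120.26 − 86.03 = 34.23 → 34 kt.

34 kt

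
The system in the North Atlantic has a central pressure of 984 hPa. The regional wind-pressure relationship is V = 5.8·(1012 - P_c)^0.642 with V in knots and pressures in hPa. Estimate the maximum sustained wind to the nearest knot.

49 kt

ΔP = 1012 − 984 = 28 hPa.
28^0.642 ≈ 8.493.
V ≈ 5.8 × 8.493 ≈ 49.3 kt.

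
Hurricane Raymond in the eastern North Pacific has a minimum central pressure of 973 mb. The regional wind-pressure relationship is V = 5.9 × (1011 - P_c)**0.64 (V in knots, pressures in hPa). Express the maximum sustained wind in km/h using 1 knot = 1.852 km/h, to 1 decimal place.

112.1 km/h

ΔP = 1011 − 973 = 38 mb.
V ≈ 5.9 × 38^0.64 = 5.9 × 10.258 ≈ 60.522 kt.
60.522 × 1.852 ≈ 112.09 km/h → 112.1 km/h.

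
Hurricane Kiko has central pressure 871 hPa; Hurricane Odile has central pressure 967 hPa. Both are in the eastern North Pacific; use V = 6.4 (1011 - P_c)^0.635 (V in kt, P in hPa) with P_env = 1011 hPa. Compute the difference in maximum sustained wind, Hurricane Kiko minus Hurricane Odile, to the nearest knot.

77 kt

Hurricane Kiko: ΔP = 140; V ≈ 6.4 × 140^0.635 ≈ 147.56 kt.
Hurricane Odile: ΔP = 44; V ≈ 6.4 × 44^0.635 ≈ 70.76 kt.
Difference ≈ 147.56 − 70.76 = 76.80 → 77 kt.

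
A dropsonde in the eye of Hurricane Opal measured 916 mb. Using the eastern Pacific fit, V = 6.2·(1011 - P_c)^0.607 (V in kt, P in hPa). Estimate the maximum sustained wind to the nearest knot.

ΔP = 1011 − 916 = 95 mb.
95^0.607 ≈ 15.866.
V ≈ 6.2 × 15.866 ≈ 98.4 kt.

98 kt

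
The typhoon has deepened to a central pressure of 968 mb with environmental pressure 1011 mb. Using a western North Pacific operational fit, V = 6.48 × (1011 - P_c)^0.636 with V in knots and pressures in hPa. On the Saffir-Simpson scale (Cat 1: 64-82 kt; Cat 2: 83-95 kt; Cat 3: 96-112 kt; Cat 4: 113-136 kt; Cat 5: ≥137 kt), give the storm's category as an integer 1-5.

ΔP = 1011 − 968 = 43 mb.
V ≈ 6.48 × 43^0.636 = 6.48 × 10.94 ≈ 71 kt.
71 kt falls in the Category 1 band.

1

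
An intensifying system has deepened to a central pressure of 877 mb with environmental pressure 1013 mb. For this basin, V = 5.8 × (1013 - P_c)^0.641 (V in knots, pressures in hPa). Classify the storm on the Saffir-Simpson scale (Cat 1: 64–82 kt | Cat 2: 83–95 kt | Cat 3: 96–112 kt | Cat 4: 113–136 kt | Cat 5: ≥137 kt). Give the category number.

4

ΔP = 1013 − 877 = 136 mb.
V ≈ 5.8 × 136^0.641 = 5.8 × 23.31 ≈ 135 kt.
135 kt falls in the Category 4 band.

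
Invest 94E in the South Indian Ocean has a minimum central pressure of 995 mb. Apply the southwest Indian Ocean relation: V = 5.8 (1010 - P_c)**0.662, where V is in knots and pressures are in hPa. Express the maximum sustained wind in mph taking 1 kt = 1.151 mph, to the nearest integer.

ΔP = 1010 − 995 = 15 mb.
V ≈ 5.8 × 15^0.662 = 5.8 × 6.006 ≈ 34.834 kt.
34.834 × 1.151 ≈ 40.09 mph → 40 mph.

40 mph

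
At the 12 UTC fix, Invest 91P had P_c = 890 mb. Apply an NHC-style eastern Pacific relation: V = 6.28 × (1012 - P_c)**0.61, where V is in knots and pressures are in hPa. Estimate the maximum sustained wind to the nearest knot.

118 kt

ΔP = 1012 − 890 = 122 mb.
122^0.61 ≈ 18.736.
V ≈ 6.28 × 18.736 ≈ 117.7 kt.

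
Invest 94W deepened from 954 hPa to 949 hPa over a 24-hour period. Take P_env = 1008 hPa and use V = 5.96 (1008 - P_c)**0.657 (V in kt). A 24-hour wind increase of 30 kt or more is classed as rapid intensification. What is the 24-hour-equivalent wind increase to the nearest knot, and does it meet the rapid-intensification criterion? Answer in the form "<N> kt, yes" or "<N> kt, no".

5 kt, no

V₁: ΔP = 54, V ≈ 5.96 × 54^0.657 ≈ 81.93 kt.
V₂: ΔP = 59, V ≈ 5.96 × 59^0.657 ≈ 86.84 kt.
ΔV over 24 h = 4.91 kt → 24 h equivalent = 4.91 × 24/24 ≈ 4.91 kt.
5 kt < 30 kt ⇒ not rapid intensification.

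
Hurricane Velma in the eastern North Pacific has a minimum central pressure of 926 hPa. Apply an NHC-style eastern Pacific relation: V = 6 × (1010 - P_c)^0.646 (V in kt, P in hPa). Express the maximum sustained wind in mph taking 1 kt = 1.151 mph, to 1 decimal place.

120.9 mph

ΔP = 1010 − 926 = 84 hPa.
V ≈ 6 × 84^0.646 = 6 × 17.502 ≈ 105.011 kt.
105.011 × 1.151 ≈ 120.87 mph → 120.9 mph.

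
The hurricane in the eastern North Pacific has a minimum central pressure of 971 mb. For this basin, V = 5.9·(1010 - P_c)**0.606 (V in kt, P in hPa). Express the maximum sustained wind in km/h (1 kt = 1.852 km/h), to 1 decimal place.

100.6 km/h

ΔP = 1010 − 971 = 39 mb.
V ≈ 5.9 × 39^0.606 = 5.9 × 9.208 ≈ 54.330 kt.
54.330 × 1.852 ≈ 100.62 km/h → 100.6 km/h.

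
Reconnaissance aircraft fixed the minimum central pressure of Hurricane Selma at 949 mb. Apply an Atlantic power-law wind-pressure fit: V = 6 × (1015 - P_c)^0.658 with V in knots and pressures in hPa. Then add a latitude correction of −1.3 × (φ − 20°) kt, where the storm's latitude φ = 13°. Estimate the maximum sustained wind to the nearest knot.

ΔP = 1015 − 949 = 66 mb.
66^0.658 ≈ 15.749.
V ≈ 6 × 15.749 ≈ 94.5 kt.
Latitude correction: −1.3 × (13 − 20) = 9.1 kt.
Corrected V ≈ 103.6 kt → 104 kt.

104 kt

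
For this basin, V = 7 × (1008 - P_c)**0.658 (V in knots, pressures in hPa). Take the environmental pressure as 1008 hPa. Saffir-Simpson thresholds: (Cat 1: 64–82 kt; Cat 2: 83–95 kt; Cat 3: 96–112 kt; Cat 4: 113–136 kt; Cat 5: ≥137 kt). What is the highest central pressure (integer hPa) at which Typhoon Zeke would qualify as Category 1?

Category 1 begins at V = 64 kt.
Required ΔP = (64/7)^(1/0.658) = 9.143^1.520 ≈ 28.88 hPa.
P_c ≤ 1008 − 28.88 = 979.12, so the highest integer P_c is 979 hPa.

979 hPa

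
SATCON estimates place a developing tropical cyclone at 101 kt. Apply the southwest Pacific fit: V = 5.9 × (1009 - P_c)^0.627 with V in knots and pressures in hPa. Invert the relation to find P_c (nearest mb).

ΔP = (V / 5.9)^(1/0.627) = (101/5.9)^1.595.
101/5.9 = 17.119; 17.119^1.595 ≈ 92.74 mb.
P_c = 1009 − 92.74 = 916.26 ≈ 916 mb.

916 mb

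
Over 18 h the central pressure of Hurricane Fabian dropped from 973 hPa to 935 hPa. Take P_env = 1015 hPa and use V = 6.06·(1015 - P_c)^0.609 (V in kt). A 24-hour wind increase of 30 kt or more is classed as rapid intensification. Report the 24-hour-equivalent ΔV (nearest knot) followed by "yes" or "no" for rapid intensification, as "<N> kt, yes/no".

38 kt, yes

V₁: ΔP = 42, V ≈ 6.06 × 42^0.609 ≈ 59.02 kt.
V₂: ΔP = 80, V ≈ 6.06 × 80^0.609 ≈ 87.39 kt.
ΔV over 18 h = 28.37 kt → 24 h equivalent = 28.37 × 24/18 ≈ 37.83 kt.
38 kt ≥ 30 kt ⇒ rapid intensification.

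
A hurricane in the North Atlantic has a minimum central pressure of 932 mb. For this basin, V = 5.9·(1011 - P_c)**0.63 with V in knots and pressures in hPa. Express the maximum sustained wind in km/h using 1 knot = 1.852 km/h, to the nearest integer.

171 km/h

ΔP = 1011 − 932 = 79 mb.
V ≈ 5.9 × 79^0.63 = 5.9 × 15.686 ≈ 92.546 kt.
92.546 × 1.852 ≈ 171.39 km/h → 171 km/h.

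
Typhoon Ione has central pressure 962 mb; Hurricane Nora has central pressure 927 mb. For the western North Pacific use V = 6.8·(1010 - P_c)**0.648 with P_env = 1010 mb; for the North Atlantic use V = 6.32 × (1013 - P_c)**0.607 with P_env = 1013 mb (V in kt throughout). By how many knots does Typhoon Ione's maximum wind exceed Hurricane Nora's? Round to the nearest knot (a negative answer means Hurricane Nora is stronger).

Typhoon Ione: ΔP = 48; V ≈ 6.8 × 48^0.648 ≈ 83.55 kt.
Hurricane Nora: ΔP = 86; V ≈ 6.32 × 86^0.607 ≈ 94.40 kt.
Difference ≈ 83.55 − 94.40 = -10.85 → -11 kt.

-11 kt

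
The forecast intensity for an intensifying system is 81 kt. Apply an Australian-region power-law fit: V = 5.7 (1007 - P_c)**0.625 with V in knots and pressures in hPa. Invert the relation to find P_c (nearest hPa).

ΔP = (V / 5.7)^(1/0.625) = (81/5.7)^1.600.
81/5.7 = 14.211; 14.211^1.600 ≈ 69.85 hPa.
P_c = 1007 − 69.85 = 937.15 ≈ 937 hPa.

937 hPa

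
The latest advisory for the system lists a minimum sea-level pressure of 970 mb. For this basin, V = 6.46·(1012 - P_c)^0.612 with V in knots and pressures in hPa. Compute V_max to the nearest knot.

ΔP = 1012 − 970 = 42 mb.
42^0.612 ≈ 9.850.
V ≈ 6.46 × 9.850 ≈ 63.6 kt.

64 kt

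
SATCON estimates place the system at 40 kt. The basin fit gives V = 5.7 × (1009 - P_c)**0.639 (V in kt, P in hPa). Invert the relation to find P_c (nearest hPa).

ΔP = (V / 5.7)^(1/0.639) = (40/5.7)^1.565.
40/5.7 = 7.018; 7.018^1.565 ≈ 21.10 hPa.
P_c = 1009 − 21.10 = 987.90 ≈ 988 hPa.

988 hPa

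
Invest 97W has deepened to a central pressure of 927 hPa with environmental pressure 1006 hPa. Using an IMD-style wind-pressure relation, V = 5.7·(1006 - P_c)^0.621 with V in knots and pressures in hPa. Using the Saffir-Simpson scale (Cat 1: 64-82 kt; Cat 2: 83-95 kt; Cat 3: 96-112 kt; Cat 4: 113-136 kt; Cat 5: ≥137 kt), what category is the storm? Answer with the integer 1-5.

ΔP = 1006 − 927 = 79 hPa.
V ≈ 5.7 × 79^0.621 = 5.7 × 15.08 ≈ 86 kt.
86 kt falls in the Category 2 band.

2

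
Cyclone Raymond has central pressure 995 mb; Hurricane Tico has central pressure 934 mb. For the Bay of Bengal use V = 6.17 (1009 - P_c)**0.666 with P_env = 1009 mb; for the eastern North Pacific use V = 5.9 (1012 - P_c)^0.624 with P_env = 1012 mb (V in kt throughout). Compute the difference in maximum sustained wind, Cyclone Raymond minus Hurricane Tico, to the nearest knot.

Cyclone Raymond: ΔP = 14; V ≈ 6.17 × 14^0.666 ≈ 35.78 kt.
Hurricane Tico: ΔP = 78; V ≈ 5.9 × 78^0.624 ≈ 89.44 kt.
Difference ≈ 35.78 − 89.44 = -53.66 → -54 kt.

-54 kt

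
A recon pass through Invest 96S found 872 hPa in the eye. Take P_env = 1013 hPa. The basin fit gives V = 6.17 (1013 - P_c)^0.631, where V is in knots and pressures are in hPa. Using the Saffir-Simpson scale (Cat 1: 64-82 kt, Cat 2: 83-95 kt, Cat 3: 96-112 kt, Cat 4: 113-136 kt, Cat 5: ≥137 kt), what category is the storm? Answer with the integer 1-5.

5

ΔP = 1013 − 872 = 141 hPa.
V ≈ 6.17 × 141^0.631 = 6.17 × 22.71 ≈ 140 kt.
140 kt falls in the Category 5 band.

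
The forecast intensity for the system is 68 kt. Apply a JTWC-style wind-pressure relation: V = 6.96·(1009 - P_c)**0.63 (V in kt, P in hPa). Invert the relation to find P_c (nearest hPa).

972 hPa

ΔP = (V / 6.96)^(1/0.63) = (68/6.96)^1.587.
68/6.96 = 9.770; 9.770^1.587 ≈ 37.26 hPa.
P_c = 1009 − 37.26 = 971.74 ≈ 972 hPa.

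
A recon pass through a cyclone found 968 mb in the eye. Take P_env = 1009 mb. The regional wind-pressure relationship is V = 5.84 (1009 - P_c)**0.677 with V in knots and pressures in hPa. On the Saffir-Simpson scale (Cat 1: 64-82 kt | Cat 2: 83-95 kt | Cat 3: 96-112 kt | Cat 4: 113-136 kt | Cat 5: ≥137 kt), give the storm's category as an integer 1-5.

ΔP = 1009 − 968 = 41 mb.
V ≈ 5.84 × 41^0.677 = 5.84 × 12.36 ≈ 72 kt.
72 kt falls in the Category 1 band.

1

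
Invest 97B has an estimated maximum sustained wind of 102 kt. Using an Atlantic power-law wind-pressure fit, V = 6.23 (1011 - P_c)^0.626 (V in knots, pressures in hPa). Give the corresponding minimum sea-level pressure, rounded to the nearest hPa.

924 hPa

ΔP = (V / 6.23)^(1/0.626) = (102/6.23)^1.597.
102/6.23 = 16.372; 16.372^1.597 ≈ 86.99 hPa.
P_c = 1011 − 86.99 = 924.01 ≈ 924 hPa.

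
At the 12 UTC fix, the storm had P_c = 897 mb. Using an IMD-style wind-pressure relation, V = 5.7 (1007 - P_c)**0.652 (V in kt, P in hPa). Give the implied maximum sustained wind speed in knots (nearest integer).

ΔP = 1007 − 897 = 110 mb.
110^0.652 ≈ 21.428.
V ≈ 5.7 × 21.428 ≈ 122.1 kt.

122 kt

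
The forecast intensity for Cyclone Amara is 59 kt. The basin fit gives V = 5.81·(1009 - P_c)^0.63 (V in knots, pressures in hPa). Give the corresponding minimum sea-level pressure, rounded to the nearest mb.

969 mb

ΔP = (V / 5.81)^(1/0.63) = (59/5.81)^1.587.
59/5.81 = 10.155; 10.155^1.587 ≈ 39.62 mb.
P_c = 1009 − 39.62 = 969.38 ≈ 969 mb.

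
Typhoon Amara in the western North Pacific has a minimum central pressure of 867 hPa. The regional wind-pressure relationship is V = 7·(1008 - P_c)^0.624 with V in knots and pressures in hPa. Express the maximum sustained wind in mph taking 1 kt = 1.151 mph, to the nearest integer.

ΔP = 1008 − 867 = 141 hPa.
V ≈ 7 × 141^0.624 = 7 × 21.934 ≈ 153.536 kt.
153.536 × 1.151 ≈ 176.72 mph → 177 mph.

177 mph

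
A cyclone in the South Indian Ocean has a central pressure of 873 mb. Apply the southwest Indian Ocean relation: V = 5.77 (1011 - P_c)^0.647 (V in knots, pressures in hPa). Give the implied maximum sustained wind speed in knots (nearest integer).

ΔP = 1011 − 873 = 138 mb.
138^0.647 ≈ 24.238.
V ≈ 5.77 × 24.238 ≈ 139.9 kt.

140 kt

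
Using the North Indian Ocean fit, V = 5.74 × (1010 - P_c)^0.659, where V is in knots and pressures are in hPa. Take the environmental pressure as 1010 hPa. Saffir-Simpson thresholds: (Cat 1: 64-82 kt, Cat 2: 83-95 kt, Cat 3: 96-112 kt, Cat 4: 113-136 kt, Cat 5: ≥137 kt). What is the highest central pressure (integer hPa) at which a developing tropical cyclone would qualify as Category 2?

952 hPa

Category 2 begins at V = 83 kt.
Required ΔP = (83/5.74)^(1/0.659) = 14.460^1.517 ≈ 57.61 hPa.
P_c ≤ 1010 − 57.61 = 952.39, so the highest integer P_c is 952 hPa.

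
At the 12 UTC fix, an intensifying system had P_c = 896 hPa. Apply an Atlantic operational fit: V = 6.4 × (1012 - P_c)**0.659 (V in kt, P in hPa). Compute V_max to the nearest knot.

147 kt

ΔP = 1012 − 896 = 116 hPa.
116^0.659 ≈ 22.934.
V ≈ 6.4 × 22.934 ≈ 146.8 kt.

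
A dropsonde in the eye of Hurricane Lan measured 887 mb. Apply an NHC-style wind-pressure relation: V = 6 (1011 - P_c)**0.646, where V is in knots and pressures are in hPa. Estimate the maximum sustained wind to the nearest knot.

ΔP = 1011 − 887 = 124 mb.
124^0.646 ≈ 22.509.
V ≈ 6 × 22.509 ≈ 135.1 kt.

135 kt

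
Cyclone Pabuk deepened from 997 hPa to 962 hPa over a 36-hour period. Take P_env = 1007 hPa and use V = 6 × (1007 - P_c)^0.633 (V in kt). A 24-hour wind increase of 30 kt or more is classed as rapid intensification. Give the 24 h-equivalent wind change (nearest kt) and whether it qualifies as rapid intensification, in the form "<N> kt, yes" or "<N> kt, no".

27 kt, no

V₁: ΔP = 10, V ≈ 6 × 10^0.633 ≈ 25.77 kt.
V₂: ΔP = 45, V ≈ 6 × 45^0.633 ≈ 66.78 kt.
ΔV over 36 h = 41.01 kt → 24 h equivalent = 41.01 × 24/36 ≈ 27.34 kt.
27 kt < 30 kt ⇒ not rapid intensification.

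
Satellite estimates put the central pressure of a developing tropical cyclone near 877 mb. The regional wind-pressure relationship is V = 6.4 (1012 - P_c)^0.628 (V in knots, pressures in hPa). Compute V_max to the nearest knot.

ΔP = 1012 − 877 = 135 mb.
135^0.628 ≈ 21.770.
V ≈ 6.4 × 21.770 ≈ 139.3 kt.

139 kt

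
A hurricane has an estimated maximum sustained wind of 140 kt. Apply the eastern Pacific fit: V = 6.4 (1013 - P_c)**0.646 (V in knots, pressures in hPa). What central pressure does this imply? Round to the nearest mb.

ΔP = (V / 6.4)^(1/0.646) = (140/6.4)^1.548.
140/6.4 = 21.875; 21.875^1.548 ≈ 118.64 mb.
P_c = 1013 − 118.64 = 894.36 ≈ 894 mb.

894 mb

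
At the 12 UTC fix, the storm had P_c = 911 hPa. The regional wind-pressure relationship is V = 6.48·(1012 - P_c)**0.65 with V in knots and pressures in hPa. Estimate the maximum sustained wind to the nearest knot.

ΔP = 1012 − 911 = 101 hPa.
101^0.65 ≈ 20.082.
V ≈ 6.48 × 20.082 ≈ 130.1 kt.

130 kt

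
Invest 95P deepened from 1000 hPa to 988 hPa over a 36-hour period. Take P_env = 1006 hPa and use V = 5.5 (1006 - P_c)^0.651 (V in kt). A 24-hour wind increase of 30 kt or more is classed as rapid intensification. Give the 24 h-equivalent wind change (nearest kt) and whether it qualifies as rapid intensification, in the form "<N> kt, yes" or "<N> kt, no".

V₁: ΔP = 6, V ≈ 5.5 × 6^0.651 ≈ 17.66 kt.
V₂: ΔP = 18, V ≈ 5.5 × 18^0.651 ≈ 36.10 kt.
ΔV over 36 h = 18.44 kt → 24 h equivalent = 18.44 × 24/36 ≈ 12.29 kt.
12 kt < 30 kt ⇒ not rapid intensification.

12 kt, no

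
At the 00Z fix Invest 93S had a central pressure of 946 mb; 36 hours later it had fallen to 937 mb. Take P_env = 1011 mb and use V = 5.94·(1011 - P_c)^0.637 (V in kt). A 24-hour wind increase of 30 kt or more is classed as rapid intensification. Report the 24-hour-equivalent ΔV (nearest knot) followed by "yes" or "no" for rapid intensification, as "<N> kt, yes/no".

V₁: ΔP = 65, V ≈ 5.94 × 65^0.637 ≈ 84.84 kt.
V₂: ΔP = 74, V ≈ 5.94 × 74^0.637 ≈ 92.15 kt.
ΔV over 36 h = 7.31 kt → 24 h equivalent = 7.31 × 24/36 ≈ 4.87 kt.
5 kt < 30 kt ⇒ not rapid intensification.

5 kt, no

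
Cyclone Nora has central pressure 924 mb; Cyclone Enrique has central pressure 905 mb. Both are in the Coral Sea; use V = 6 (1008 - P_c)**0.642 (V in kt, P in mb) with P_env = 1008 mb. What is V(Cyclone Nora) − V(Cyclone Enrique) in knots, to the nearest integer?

Cyclone Nora: ΔP = 84; V ≈ 6 × 84^0.642 ≈ 103.17 kt.
Cyclone Enrique: ΔP = 103; V ≈ 6 × 103^0.642 ≈ 117.60 kt.
Difference ≈ 103.17 − 117.60 = -14.43 → -14 kt.

-14 kt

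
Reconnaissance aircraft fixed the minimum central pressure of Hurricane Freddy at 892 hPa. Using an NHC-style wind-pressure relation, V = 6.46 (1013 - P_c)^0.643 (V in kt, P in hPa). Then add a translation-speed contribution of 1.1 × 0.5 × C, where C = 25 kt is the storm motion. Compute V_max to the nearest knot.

155 kt

ΔP = 1013 − 892 = 121 hPa.
121^0.643 ≈ 21.839.
V ≈ 6.46 × 21.839 ≈ 141.1 kt.
Translation term: 1.1 × 0.5 × 25 = 13.75 kt.
Corrected V ≈ 154.85 kt → 155 kt.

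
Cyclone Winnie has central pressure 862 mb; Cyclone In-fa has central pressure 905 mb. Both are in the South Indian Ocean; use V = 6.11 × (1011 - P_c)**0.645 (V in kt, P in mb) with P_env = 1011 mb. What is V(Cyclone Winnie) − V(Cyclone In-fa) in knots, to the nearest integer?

30 kt

Cyclone Winnie: ΔP = 149; V ≈ 6.11 × 149^0.645 ≈ 154.08 kt.
Cyclone In-fa: ΔP = 106; V ≈ 6.11 × 106^0.645 ≈ 123.70 kt.
Difference ≈ 154.08 − 123.70 = 30.38 → 30 kt.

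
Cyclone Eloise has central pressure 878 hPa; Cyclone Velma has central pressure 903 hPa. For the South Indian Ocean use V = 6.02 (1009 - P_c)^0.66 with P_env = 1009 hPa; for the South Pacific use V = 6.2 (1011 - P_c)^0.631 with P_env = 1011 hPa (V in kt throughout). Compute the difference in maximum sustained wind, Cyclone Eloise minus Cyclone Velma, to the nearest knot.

Cyclone Eloise: ΔP = 131; V ≈ 6.02 × 131^0.66 ≈ 150.31 kt.
Cyclone Velma: ΔP = 108; V ≈ 6.2 × 108^0.631 ≈ 118.98 kt.
Difference ≈ 150.31 − 118.98 = 31.33 → 31 kt.

31 kt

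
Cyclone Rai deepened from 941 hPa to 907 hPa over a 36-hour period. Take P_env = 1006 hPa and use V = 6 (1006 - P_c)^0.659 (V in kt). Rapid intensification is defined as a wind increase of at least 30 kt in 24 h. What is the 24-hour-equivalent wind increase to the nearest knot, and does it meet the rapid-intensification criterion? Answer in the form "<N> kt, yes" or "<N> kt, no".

V₁: ΔP = 65, V ≈ 6 × 65^0.659 ≈ 93.94 kt.
V₂: ΔP = 99, V ≈ 6 × 99^0.659 ≈ 123.96 kt.
ΔV over 36 h = 30.02 kt → 24 h equivalent = 30.02 × 24/36 ≈ 20.01 kt.
20 kt < 30 kt ⇒ not rapid intensification.

20 kt, no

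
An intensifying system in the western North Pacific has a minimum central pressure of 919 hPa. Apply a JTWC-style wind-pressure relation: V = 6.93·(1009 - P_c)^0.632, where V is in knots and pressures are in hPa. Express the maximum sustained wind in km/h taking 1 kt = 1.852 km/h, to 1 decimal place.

ΔP = 1009 − 919 = 90 hPa.
V ≈ 6.93 × 90^0.632 = 6.93 × 17.182 ≈ 119.073 kt.
119.073 × 1.852 ≈ 220.52 km/h → 220.5 km/h.

220.5 km/h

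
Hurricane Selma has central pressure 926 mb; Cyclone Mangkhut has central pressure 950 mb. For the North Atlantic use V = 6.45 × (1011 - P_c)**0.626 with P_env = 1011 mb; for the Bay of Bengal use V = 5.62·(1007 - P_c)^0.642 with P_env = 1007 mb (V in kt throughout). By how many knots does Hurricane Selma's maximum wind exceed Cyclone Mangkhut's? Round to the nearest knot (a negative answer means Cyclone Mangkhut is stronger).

Hurricane Selma: ΔP = 85; V ≈ 6.45 × 85^0.626 ≈ 104.08 kt.
Cyclone Mangkhut: ΔP = 57; V ≈ 5.62 × 57^0.642 ≈ 75.34 kt.
Difference ≈ 104.08 − 75.34 = 28.74 → 29 kt.

29 kt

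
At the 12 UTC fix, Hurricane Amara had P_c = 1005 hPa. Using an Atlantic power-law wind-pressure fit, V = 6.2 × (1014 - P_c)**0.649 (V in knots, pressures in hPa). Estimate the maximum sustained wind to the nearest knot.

ΔP = 1014 − 1005 = 9 hPa.
9^0.649 ≈ 4.162.
V ≈ 6.2 × 4.162 ≈ 25.8 kt.

26 kt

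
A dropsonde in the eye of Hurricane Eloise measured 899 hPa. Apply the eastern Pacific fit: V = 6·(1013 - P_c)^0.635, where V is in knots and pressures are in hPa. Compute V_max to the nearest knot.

121 kt

ΔP = 1013 − 899 = 114 hPa.
114^0.635 ≈ 20.236.
V ≈ 6 × 20.236 ≈ 121.4 kt.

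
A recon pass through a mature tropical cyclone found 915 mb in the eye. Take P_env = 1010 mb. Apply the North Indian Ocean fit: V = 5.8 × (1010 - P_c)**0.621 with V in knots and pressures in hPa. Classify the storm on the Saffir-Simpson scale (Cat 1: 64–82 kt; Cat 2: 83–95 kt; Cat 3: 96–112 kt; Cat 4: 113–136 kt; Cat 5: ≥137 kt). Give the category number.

3

ΔP = 1010 − 915 = 95 mb.
V ≈ 5.8 × 95^0.621 = 5.8 × 16.91 ≈ 98 kt.
98 kt falls in the Category 3 band.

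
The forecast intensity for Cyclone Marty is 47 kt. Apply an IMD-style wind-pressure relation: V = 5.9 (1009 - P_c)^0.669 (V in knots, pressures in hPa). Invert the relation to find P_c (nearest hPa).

ΔP = (V / 5.9)^(1/0.669) = (47/5.9)^1.495.
47/5.9 = 7.966; 7.966^1.495 ≈ 22.24 hPa.
P_c = 1009 − 22.24 = 986.76 ≈ 987 hPa.

987 hPa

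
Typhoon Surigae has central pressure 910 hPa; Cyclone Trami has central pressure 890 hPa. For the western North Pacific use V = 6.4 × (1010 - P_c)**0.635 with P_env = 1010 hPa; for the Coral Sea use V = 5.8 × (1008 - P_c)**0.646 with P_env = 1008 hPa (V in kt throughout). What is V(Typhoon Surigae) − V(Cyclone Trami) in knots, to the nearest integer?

-7 kt

Typhoon Surigae: ΔP = 100; V ≈ 6.4 × 100^0.635 ≈ 119.17 kt.
Cyclone Trami: ΔP = 118; V ≈ 5.8 × 118^0.646 ≈ 126.43 kt.
Difference ≈ 119.17 − 126.43 = -7.26 → -7 kt.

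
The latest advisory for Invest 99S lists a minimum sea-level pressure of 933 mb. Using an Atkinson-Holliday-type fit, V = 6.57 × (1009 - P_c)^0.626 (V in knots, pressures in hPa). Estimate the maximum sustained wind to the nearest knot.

99 kt

ΔP = 1009 − 933 = 76 mb.
76^0.626 ≈ 15.045.
V ≈ 6.57 × 15.045 ≈ 98.8 kt.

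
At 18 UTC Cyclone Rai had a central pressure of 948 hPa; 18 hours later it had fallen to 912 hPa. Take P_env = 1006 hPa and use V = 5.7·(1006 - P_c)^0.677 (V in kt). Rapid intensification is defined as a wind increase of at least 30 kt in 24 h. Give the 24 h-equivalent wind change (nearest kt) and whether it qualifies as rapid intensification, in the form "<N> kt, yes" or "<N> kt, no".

46 kt, yes

V₁: ΔP = 58, V ≈ 5.7 × 58^0.677 ≈ 89.07 kt.
V₂: ΔP = 94, V ≈ 5.7 × 94^0.677 ≈ 123.50 kt.
ΔV over 18 h = 34.43 kt → 24 h equivalent = 34.43 × 24/18 ≈ 45.91 kt.
46 kt ≥ 30 kt ⇒ rapid intensification.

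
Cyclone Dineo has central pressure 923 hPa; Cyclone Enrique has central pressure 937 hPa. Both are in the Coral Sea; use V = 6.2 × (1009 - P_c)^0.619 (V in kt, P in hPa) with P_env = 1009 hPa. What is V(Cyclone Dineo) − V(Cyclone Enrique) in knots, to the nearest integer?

10 kt

Cyclone Dineo: ΔP = 86; V ≈ 6.2 × 86^0.619 ≈ 97.69 kt.
Cyclone Enrique: ΔP = 72; V ≈ 6.2 × 72^0.619 ≈ 87.51 kt.
Difference ≈ 97.69 − 87.51 = 10.18 → 10 kt.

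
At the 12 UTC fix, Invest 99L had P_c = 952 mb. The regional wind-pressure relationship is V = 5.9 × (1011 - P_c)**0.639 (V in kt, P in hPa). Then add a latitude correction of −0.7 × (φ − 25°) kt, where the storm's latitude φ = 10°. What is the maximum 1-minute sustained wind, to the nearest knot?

90 kt

ΔP = 1011 − 952 = 59 mb.
59^0.639 ≈ 13.539.
V ≈ 5.9 × 13.539 ≈ 79.9 kt.
Latitude correction: −0.7 × (10 − 25) = 10.5 kt.
Corrected V ≈ 90.4 kt → 90 kt.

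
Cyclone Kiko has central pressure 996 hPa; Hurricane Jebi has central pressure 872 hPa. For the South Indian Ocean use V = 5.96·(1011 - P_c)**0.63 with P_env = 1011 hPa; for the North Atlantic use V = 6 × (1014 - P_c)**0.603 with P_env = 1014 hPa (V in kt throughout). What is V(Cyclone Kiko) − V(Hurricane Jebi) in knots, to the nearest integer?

-86 kt

Cyclone Kiko: ΔP = 15; V ≈ 5.96 × 15^0.63 ≈ 32.82 kt.
Hurricane Jebi: ΔP = 142; V ≈ 6 × 142^0.603 ≈ 119.12 kt.
Difference ≈ 32.82 − 119.12 = -86.30 → -86 kt.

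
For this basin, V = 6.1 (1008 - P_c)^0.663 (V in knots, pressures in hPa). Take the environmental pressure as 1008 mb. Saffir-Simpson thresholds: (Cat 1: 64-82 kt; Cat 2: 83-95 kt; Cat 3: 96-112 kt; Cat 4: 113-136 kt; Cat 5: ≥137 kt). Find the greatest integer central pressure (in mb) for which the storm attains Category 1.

973 mb

Category 1 begins at V = 64 kt.
Required ΔP = (64/6.1)^(1/0.663) = 10.492^1.508 ≈ 34.65 mb.
P_c ≤ 1008 − 34.65 = 973.35, so the highest integer P_c is 973 mb.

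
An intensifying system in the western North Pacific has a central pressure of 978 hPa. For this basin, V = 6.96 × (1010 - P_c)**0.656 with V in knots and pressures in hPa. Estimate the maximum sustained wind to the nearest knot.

68 kt

ΔP = 1010 − 978 = 32 hPa.
32^0.656 ≈ 9.714.
V ≈ 6.96 × 9.714 ≈ 67.6 kt.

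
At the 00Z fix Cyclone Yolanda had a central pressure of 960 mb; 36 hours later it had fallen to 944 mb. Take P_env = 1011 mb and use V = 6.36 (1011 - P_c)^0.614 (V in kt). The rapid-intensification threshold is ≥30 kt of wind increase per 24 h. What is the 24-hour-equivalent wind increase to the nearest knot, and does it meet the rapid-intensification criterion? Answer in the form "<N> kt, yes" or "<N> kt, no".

V₁: ΔP = 51, V ≈ 6.36 × 51^0.614 ≈ 71.11 kt.
V₂: ΔP = 67, V ≈ 6.36 × 67^0.614 ≈ 84.08 kt.
ΔV over 36 h = 12.97 kt → 24 h equivalent = 12.97 × 24/36 ≈ 8.65 kt.
9 kt < 30 kt ⇒ not rapid intensification.

9 kt, no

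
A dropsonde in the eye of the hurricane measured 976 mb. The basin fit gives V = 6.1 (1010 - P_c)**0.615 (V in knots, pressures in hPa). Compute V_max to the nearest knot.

ΔP = 1010 − 976 = 34 mb.
34^0.615 ≈ 8.747.
V ≈ 6.1 × 8.747 ≈ 53.4 kt.

53 kt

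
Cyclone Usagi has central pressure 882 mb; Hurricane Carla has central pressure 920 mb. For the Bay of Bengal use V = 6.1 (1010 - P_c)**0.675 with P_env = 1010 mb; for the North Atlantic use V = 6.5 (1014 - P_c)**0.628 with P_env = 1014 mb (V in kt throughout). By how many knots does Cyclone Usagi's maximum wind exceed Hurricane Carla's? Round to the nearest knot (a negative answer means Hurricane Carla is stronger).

Cyclone Usagi: ΔP = 128; V ≈ 6.1 × 128^0.675 ≈ 161.32 kt.
Hurricane Carla: ΔP = 94; V ≈ 6.5 × 94^0.628 ≈ 112.73 kt.
Difference ≈ 161.32 − 112.73 = 48.59 → 49 kt.

49 kt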